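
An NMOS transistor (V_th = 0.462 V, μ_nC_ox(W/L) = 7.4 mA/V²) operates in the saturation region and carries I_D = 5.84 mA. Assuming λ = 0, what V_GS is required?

In saturation I_D = ½ k_n (V_GS − V_th)², so V_GS − V_th = √(2 I_D / k_n) = √(2 × 5.84 / 7.4) = 1.26 V.
V_GS = 0.462 + 1.26 = 1.72 V.

V_GS = 1.72 V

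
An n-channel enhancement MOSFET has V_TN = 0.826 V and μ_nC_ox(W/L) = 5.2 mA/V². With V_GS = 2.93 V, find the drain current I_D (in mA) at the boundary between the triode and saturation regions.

At the boundary V_DS = V_ov = V_GS − V_TN = 2.93 − 0.826 = 2.1 V.
I_D = ½ k_n V_ov² = 0.5 × 5.2 × 2.1² = 11.5 mA.

I_D = 11.5 mA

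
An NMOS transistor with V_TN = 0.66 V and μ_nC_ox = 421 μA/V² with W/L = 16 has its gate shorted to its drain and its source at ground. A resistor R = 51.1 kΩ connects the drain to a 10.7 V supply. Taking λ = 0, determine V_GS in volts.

V_GS = 0.899 V

With gate tied to drain, V_GS = V_DS ≥ V_GS − V_TN, so the device is in saturation.
k_n = μ_nC_ox · (W/L) = 6.736 mA/V².
KCL at the drain: ½ k_n (V_GS − V_TN)² = (V_DD − V_GS)/R.
Let x = V_GS − 0.66. Then 172 x² + x − 10.04 = 0, giving x = 0.239 V (positive root), so V_GS = 0.899 V.
I_D = (V_DD − V_GS)/R = (10.7 − 0.899) / 51.1 = 0.192 mA.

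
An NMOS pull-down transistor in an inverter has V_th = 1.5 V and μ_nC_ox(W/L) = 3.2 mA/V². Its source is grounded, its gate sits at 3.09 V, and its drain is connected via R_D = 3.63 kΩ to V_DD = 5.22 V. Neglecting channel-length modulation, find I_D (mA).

I_D = 1.36 mA

V_GS = V_G = 3.09 V, so V_ov = 3.09 − 1.5 = 1.59 V.
Assume saturation: I_D = ½ k_n V_ov² = 0.5 × 3.2 × 1.59² = 4.04 mA, giving V_DS = V_DD − I_D R_D = 5.22 − 4.04 × 3.63 = -9.46 V.
But -9.46 V < V_ov = 1.59 V, so the device is actually in triode.
In triode I_D = k_n[V_ov V_DS − ½ V_DS²] and I_D = (V_DD − V_DS)/R_D. Equating: 5.81 V_DS² − 19.47 V_DS + 5.22 = 0, giving V_DS = 0.294 V (the root below V_ov).
I_D = (5.22 − 0.294) / 3.63 = 1.36 mA.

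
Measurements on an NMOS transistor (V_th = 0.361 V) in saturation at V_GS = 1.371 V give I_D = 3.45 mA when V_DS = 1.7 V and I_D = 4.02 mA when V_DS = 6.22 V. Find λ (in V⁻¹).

With V_GS fixed, I_D ∝ (1 + λ V_DS) in saturation, so I_D2/I_D1 = (1 + λ V_DS2)/(1 + λ V_DS1).
4.02/3.45 = 1.165 = (1 + 6.22 λ)/(1 + 1.7 λ).
Solving: λ (I_D1 V_DS2 − I_D2 V_DS1) = I_D2 − I_D1, so λ = (4.02 − 3.45) / (3.45 × 6.22 − 4.02 × 1.7) = 0.57 / 14.6 = 0.039 V⁻¹.

λ = 0.0390 V⁻¹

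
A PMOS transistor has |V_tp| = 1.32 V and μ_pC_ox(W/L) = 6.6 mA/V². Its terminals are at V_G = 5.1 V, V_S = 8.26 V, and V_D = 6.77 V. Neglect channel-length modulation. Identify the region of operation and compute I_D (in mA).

Triode; I_D = 10.8 mA

V_SG = V_S − V_G = 8.26 − 5.1 = 3.16 V; V_SD = V_S − V_D = 8.26 − 6.77 = 1.49 V.
V_ov = V_SG − |V_tp| = 3.16 − 1.32 = 1.84 V.
Since V_SD = 1.49 V < V_ov = 1.84 V, the device is in the triode region.
I_D = k_p [V_ov · V_SD − ½ V_SD²] = 6.6 × [1.84 × 1.49 − 0.5 × 1.49²] = 10.8 mA.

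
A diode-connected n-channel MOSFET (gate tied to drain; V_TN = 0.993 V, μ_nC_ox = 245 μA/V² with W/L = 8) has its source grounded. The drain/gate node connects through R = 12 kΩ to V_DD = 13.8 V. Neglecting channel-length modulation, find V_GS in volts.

With gate tied to drain, V_GS = V_DS ≥ V_GS − V_TN, so the device is in saturation.
k_n = μ_nC_ox · (W/L) = 1.96 mA/V².
KCL at the drain: ½ k_n (V_GS − V_TN)² = (V_DD − V_GS)/R.
Let x = V_GS − 0.993. Then 11.8 x² + x − 12.81 = 0, giving x = 1 V (positive root), so V_GS = 1.99 V.
I_D = (V_DD − V_GS)/R = (13.8 − 1.99) / 12 = 0.984 mA.

V_GS = 1.99 V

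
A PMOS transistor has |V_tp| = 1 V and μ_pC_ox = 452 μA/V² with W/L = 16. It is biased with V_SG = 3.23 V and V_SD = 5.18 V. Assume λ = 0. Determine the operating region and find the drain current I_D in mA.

k_p = μ_pC_ox · (W/L) = 7.232 mA/V².
V_ov = V_SG − |V_tp| = 3.23 − 1 = 2.23 V.
Since V_SD = 5.18 V ≥ V_ov = 2.23 V, the device is in saturation.
I_D = ½ k_p V_ov² = 0.5 × 7.232 × 2.23² = 18 mA.

Saturation; I_D = 18.0 mA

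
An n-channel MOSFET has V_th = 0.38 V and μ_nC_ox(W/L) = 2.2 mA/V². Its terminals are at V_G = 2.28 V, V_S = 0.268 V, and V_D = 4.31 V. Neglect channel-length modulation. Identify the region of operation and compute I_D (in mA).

Saturation; I_D = 2.93 mA

V_GS = V_G − V_S = 2.28 − 0.268 = 2.01 V; V_DS = V_D − V_S = 4.31 − 0.268 = 4.04 V.
V_ov = V_GS − V_th = 2.01 − 0.38 = 1.63 V.
Since V_DS = 4.04 V ≥ V_ov = 1.63 V, the device is in saturation.
I_D = ½ k_n V_ov² = 0.5 × 2.2 × 1.63² = 2.93 mA.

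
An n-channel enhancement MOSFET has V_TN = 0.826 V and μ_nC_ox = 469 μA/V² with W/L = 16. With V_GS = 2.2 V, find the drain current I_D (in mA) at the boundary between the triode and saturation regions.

At the boundary V_DS = V_ov = V_GS − V_TN = 2.2 − 0.826 = 1.37 V.
k_n = μ_nC_ox · (W/L) = 7.504 mA/V².
I_D = ½ k_n V_ov² = 0.5 × 7.504 × 1.37² = 7.08 mA.

I_D = 7.08 mA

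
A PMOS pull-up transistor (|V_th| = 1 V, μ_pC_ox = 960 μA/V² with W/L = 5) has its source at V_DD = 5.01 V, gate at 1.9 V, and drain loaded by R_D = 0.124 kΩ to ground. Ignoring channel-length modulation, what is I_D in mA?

V_SG = V_DD − V_G = 5.01 − 1.9 = 3.11 V, so V_ov = 3.11 − 1 = 2.11 V.
k_p = μ_pC_ox · (W/L) = 4.8 mA/V².
Assume saturation: I_D = ½ k_p V_ov² = 0.5 × 4.8 × 2.11² = 10.7 mA, giving V_SD = V_DD − I_D R_D = 5.01 − 10.7 × 0.124 = 3.69 V.
V_SD = 3.69 V ≥ V_ov = 2.11 V, confirming saturation.

I_D = 10.7 mA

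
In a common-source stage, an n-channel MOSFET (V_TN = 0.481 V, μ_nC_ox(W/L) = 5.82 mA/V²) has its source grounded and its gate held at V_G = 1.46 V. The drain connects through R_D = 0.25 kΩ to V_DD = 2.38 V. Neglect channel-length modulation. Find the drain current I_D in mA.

I_D = 2.79 mA

V_GS = V_G = 1.46 V, so V_ov = 1.46 − 0.481 = 0.979 V.
Assume saturation: I_D = ½ k_n V_ov² = 0.5 × 5.82 × 0.979² = 2.79 mA, giving V_DS = V_DD − I_D R_D = 2.38 − 2.79 × 0.25 = 1.68 V.
V_DS = 1.68 V ≥ V_ov = 0.979 V, confirming saturation.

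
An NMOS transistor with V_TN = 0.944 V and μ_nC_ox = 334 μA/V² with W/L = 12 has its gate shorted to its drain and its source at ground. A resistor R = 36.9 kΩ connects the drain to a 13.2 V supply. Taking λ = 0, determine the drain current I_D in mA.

With gate tied to drain, V_GS = V_DS ≥ V_GS − V_TN, so the device is in saturation.
k_n = μ_nC_ox · (W/L) = 4.008 mA/V².
KCL at the drain: ½ k_n (V_GS − V_TN)² = (V_DD − V_GS)/R.
Let x = V_GS − 0.944. Then 73.9 x² + x − 12.26 = 0, giving x = 0.4 V (positive root), so V_GS = 1.34 V.
I_D = (V_DD − V_GS)/R = (13.2 − 1.34) / 36.9 = 0.321 mA.

I_D = 0.321 mA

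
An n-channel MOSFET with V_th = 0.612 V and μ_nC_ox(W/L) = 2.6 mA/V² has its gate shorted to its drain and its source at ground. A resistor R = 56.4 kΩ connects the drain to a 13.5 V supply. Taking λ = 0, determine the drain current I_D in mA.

With gate tied to drain, V_GS = V_DS ≥ V_GS − V_th, so the device is in saturation.
KCL at the drain: ½ k_n (V_GS − V_th)² = (V_DD − V_GS)/R.
Let x = V_GS − 0.612. Then 73.3 x² + x − 12.89 = 0, giving x = 0.412 V (positive root), so V_GS = 1.02 V.
I_D = (V_DD − V_GS)/R = (13.5 − 1.02) / 56.4 = 0.221 mA.

I_D = 0.221 mA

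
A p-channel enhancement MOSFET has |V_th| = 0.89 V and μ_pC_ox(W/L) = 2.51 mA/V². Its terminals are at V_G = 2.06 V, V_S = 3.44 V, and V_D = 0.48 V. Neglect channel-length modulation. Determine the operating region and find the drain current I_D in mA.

Saturation; I_D = 0.301 mA

V_SG = V_S − V_G = 3.44 − 2.06 = 1.38 V; V_SD = V_S − V_D = 3.44 − 0.48 = 2.96 V.
V_ov = V_SG − |V_th| = 1.38 − 0.89 = 0.49 V.
Since V_SD = 2.96 V ≥ V_ov = 0.49 V, the device is in saturation.
I_D = ½ k_p V_ov² = 0.5 × 2.51 × 0.49² = 0.301 mA.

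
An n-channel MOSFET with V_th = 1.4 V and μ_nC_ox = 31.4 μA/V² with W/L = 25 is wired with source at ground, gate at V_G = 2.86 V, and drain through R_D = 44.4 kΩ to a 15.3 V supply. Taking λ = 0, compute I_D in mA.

V_GS = V_G = 2.86 V, so V_ov = 2.86 − 1.4 = 1.46 V.
k_n = μ_nC_ox · (W/L) = 0.785 mA/V².
Assume saturation: I_D = ½ k_n V_ov² = 0.5 × 0.785 × 1.46² = 0.837 mA, giving V_DS = V_DD − I_D R_D = 15.3 − 0.837 × 44.4 = -21.8 V.
But -21.8 V < V_ov = 1.46 V, so the device is actually in triode.
In triode I_D = k_n[V_ov V_DS − ½ V_DS²] and I_D = (V_DD − V_DS)/R_D. Equating: 17.4 V_DS² − 51.89 V_DS + 15.3 = 0, giving V_DS = 0.332 V (the root below V_ov).
I_D = (15.3 − 0.332) / 44.4 = 0.337 mA.

I_D = 0.337 mA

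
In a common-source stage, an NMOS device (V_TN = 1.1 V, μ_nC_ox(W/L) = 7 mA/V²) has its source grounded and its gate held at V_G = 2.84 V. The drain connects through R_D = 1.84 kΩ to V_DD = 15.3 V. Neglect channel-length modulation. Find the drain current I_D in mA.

V_GS = V_G = 2.84 V, so V_ov = 2.84 − 1.1 = 1.74 V.
Assume saturation: I_D = ½ k_n V_ov² = 0.5 × 7 × 1.74² = 10.6 mA, giving V_DS = V_DD − I_D R_D = 15.3 − 10.6 × 1.84 = -4.2 V.
But -4.2 V < V_ov = 1.74 V, so the device is actually in triode.
In triode I_D = k_n[V_ov V_DS − ½ V_DS²] and I_D = (V_DD − V_DS)/R_D. Equating: 6.44 V_DS² − 23.41 V_DS + 15.3 = 0, giving V_DS = 0.854 V (the root below V_ov).
I_D = (15.3 − 0.854) / 1.84 = 7.85 mA.

I_D = 7.85 mA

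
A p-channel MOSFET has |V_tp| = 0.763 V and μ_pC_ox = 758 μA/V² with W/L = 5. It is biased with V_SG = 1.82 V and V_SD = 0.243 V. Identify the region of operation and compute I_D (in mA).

k_p = μ_pC_ox · (W/L) = 3.79 mA/V².
V_ov = V_SG − |V_tp| = 1.82 − 0.763 = 1.06 V.
Since V_SD = 0.243 V < V_ov = 1.06 V, the device is in the triode region.
I_D = k_p [V_ov · V_SD − ½ V_SD²] = 3.79 × [1.06 × 0.243 − 0.5 × 0.243²] = 0.862 mA.

Triode; I_D = 0.862 mA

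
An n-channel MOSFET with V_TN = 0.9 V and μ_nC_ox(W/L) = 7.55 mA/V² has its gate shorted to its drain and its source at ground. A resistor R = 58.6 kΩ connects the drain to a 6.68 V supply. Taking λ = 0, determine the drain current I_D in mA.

I_D = 0.0959 mA

With gate tied to drain, V_GS = V_DS ≥ V_GS − V_TN, so the device is in saturation.
KCL at the drain: ½ k_n (V_GS − V_TN)² = (V_DD − V_GS)/R.
Let x = V_GS − 0.9. Then 221 x² + x − 5.78 = 0, giving x = 0.159 V (positive root), so V_GS = 1.06 V.
I_D = (V_DD − V_GS)/R = (6.68 − 1.06) / 58.6 = 0.0959 mA.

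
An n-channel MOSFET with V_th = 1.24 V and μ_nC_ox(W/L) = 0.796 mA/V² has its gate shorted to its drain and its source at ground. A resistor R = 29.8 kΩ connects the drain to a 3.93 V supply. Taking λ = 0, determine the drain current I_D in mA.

I_D = 0.0756 mA

With gate tied to drain, V_GS = V_DS ≥ V_GS − V_th, so the device is in saturation.
KCL at the drain: ½ k_n (V_GS − V_th)² = (V_DD − V_GS)/R.
Let x = V_GS − 1.24. Then 11.9 x² + x − 2.69 = 0, giving x = 0.436 V (positive root), so V_GS = 1.68 V.
I_D = (V_DD − V_GS)/R = (3.93 − 1.68) / 29.8 = 0.0756 mA.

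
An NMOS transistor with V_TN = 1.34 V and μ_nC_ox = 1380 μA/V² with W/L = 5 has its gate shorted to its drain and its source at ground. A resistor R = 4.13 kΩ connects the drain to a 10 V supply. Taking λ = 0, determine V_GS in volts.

V_GS = 2.09 V

With gate tied to drain, V_GS = V_DS ≥ V_GS − V_TN, so the device is in saturation.
k_n = μ_nC_ox · (W/L) = 6.9 mA/V².
KCL at the drain: ½ k_n (V_GS − V_TN)² = (V_DD − V_GS)/R.
Let x = V_GS − 1.34. Then 14.2 x² + x − 8.66 = 0, giving x = 0.745 V (positive root), so V_GS = 2.09 V.
I_D = (V_DD − V_GS)/R = (10 − 2.09) / 4.13 = 1.92 mA.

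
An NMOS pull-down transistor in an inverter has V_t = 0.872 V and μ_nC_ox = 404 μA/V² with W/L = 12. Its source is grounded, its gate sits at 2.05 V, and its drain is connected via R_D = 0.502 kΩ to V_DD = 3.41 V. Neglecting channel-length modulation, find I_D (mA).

I_D = 3.36 mA

V_GS = V_G = 2.05 V, so V_ov = 2.05 − 0.872 = 1.18 V.
k_n = μ_nC_ox · (W/L) = 4.848 mA/V².
Assume saturation: I_D = ½ k_n V_ov² = 0.5 × 4.848 × 1.18² = 3.36 mA, giving V_DS = V_DD − I_D R_D = 3.41 − 3.36 × 0.502 = 1.72 V.
V_DS = 1.72 V ≥ V_ov = 1.18 V, confirming saturation.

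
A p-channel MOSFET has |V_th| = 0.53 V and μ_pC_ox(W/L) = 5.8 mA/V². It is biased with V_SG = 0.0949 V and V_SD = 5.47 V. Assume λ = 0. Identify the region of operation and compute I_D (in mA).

V_SG = 0.0949 V < |V_th| = 0.53 V, so the transistor is in cutoff.

Cutoff; I_D = 0 mA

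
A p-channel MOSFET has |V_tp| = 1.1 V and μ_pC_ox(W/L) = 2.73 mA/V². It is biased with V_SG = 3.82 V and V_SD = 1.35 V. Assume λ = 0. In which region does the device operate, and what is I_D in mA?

Triode; I_D = 7.54 mA

V_ov = V_SG − |V_tp| = 3.82 − 1.1 = 2.72 V.
Since V_SD = 1.35 V < V_ov = 2.72 V, the device is in the triode region.
I_D = k_p [V_ov · V_SD − ½ V_SD²] = 2.73 × [2.72 × 1.35 − 0.5 × 1.35²] = 7.54 mA.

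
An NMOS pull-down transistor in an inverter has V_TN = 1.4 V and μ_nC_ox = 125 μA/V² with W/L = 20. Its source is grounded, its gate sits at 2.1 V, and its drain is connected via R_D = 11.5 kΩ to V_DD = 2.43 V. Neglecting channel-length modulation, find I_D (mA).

V_GS = V_G = 2.1 V, so V_ov = 2.1 − 1.4 = 0.7 V.
k_n = μ_nC_ox · (W/L) = 2.5 mA/V².
Assume saturation: I_D = ½ k_n V_ov² = 0.5 × 2.5 × 0.7² = 0.613 mA, giving V_DS = V_DD − I_D R_D = 2.43 − 0.613 × 11.5 = -4.61 V.
But -4.61 V < V_ov = 0.7 V, so the device is actually in triode.
In triode I_D = k_n[V_ov V_DS − ½ V_DS²] and I_D = (V_DD − V_DS)/R_D. Equating: 14.4 V_DS² − 21.13 V_DS + 2.43 = 0, giving V_DS = 0.126 V (the root below V_ov).
I_D = (2.43 − 0.126) / 11.5 = 0.2 mA.

I_D = 0.200 mA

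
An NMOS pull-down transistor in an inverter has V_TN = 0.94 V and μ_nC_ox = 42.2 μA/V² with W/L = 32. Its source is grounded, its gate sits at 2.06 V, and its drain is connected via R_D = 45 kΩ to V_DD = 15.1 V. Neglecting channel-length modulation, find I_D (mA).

V_GS = V_G = 2.06 V, so V_ov = 2.06 − 0.94 = 1.12 V.
k_n = μ_nC_ox · (W/L) = 1.35 mA/V².
Assume saturation: I_D = ½ k_n V_ov² = 0.5 × 1.35 × 1.12² = 0.847 mA, giving V_DS = V_DD − I_D R_D = 15.1 − 0.847 × 45 = -23 V.
But -23 V < V_ov = 1.12 V, so the device is actually in triode.
In triode I_D = k_n[V_ov V_DS − ½ V_DS²] and I_D = (V_DD − V_DS)/R_D. Equating: 30.4 V_DS² − 69.06 V_DS + 15.1 = 0, giving V_DS = 0.245 V (the root below V_ov).
I_D = (15.1 − 0.245) / 45 = 0.33 mA.

I_D = 0.330 mA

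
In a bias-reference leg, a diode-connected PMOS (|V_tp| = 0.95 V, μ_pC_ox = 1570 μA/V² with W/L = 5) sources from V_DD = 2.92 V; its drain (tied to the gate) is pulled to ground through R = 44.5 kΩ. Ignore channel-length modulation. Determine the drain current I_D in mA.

I_D = 0.0419 mA

With gate tied to drain, V_SG = V_SD ≥ V_SG − |V_tp|, so the device is in saturation.
k_p = μ_pC_ox · (W/L) = 7.85 mA/V².
KCL at the drain: ½ k_p (V_SG − |V_tp|)² = (V_DD − V_SG)/R.
Let x = V_SG − 0.95. Then 175 x² + x − 1.97 = 0, giving x = 0.103 V (positive root), so V_SG = 1.05 V.
I_D = (V_DD − V_SG)/R = (2.92 − 1.05) / 44.5 = 0.0419 mA.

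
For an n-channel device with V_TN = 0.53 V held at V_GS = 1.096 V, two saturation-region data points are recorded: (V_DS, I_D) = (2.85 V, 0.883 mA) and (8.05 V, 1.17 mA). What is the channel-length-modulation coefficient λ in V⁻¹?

λ = 0.0761 V⁻¹

With V_GS fixed, I_D ∝ (1 + λ V_DS) in saturation, so I_D2/I_D1 = (1 + λ V_DS2)/(1 + λ V_DS1).
1.17/0.883 = 1.325 = (1 + 8.05 λ)/(1 + 2.85 λ).
Solving: λ (I_D1 V_DS2 − I_D2 V_DS1) = I_D2 − I_D1, so λ = (1.17 − 0.883) / (0.883 × 8.05 − 1.17 × 2.85) = 0.287 / 3.77 = 0.0761 V⁻¹.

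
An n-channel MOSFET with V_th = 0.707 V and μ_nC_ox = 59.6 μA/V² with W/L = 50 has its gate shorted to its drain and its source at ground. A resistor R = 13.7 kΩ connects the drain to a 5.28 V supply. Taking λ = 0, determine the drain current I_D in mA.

I_D = 0.301 mA

With gate tied to drain, V_GS = V_DS ≥ V_GS − V_th, so the device is in saturation.
k_n = μ_nC_ox · (W/L) = 2.98 mA/V².
KCL at the drain: ½ k_n (V_GS − V_th)² = (V_DD − V_GS)/R.
Let x = V_GS − 0.707. Then 20.4 x² + x − 4.573 = 0, giving x = 0.449 V (positive root), so V_GS = 1.16 V.
I_D = (V_DD − V_GS)/R = (5.28 − 1.16) / 13.7 = 0.301 mA.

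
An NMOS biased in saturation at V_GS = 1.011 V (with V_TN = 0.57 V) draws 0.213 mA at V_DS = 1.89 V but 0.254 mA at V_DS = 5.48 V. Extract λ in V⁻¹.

λ = 0.0597 V⁻¹

With V_GS fixed, I_D ∝ (1 + λ V_DS) in saturation, so I_D2/I_D1 = (1 + λ V_DS2)/(1 + λ V_DS1).
0.254/0.213 = 1.192 = (1 + 5.48 λ)/(1 + 1.89 λ).
Solving: λ (I_D1 V_DS2 − I_D2 V_DS1) = I_D2 − I_D1, so λ = (0.254 − 0.213) / (0.213 × 5.48 − 0.254 × 1.89) = 0.041 / 0.687 = 0.0597 V⁻¹.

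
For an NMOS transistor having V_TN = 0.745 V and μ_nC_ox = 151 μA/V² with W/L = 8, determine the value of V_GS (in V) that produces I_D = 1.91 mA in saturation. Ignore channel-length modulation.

k_n = μ_nC_ox · (W/L) = 1.208 mA/V².
In saturation I_D = ½ k_n (V_GS − V_TN)², so V_GS − V_TN = √(2 I_D / k_n) = √(2 × 1.91 / 1.208) = 1.78 V.
V_GS = 0.745 + 1.78 = 2.52 V.

V_GS = 2.52 V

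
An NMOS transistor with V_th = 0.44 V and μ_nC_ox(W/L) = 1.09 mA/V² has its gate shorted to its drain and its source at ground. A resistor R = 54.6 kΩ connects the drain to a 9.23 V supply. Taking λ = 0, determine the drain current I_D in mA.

With gate tied to drain, V_GS = V_DS ≥ V_GS − V_th, so the device is in saturation.
KCL at the drain: ½ k_n (V_GS − V_th)² = (V_DD − V_GS)/R.
Let x = V_GS − 0.44. Then 29.8 x² + x − 8.79 = 0, giving x = 0.527 V (positive root), so V_GS = 0.967 V.
I_D = (V_DD − V_GS)/R = (9.23 − 0.967) / 54.6 = 0.151 mA.

I_D = 0.151 mA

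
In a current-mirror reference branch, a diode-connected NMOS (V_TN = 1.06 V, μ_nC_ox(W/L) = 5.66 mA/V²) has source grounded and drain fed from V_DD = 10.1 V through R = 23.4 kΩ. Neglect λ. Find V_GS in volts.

V_GS = 1.42 V

With gate tied to drain, V_GS = V_DS ≥ V_GS − V_TN, so the device is in saturation.
KCL at the drain: ½ k_n (V_GS − V_TN)² = (V_DD − V_GS)/R.
Let x = V_GS − 1.06. Then 66.2 x² + x − 9.04 = 0, giving x = 0.362 V (positive root), so V_GS = 1.42 V.
I_D = (V_DD − V_GS)/R = (10.1 − 1.42) / 23.4 = 0.371 mA.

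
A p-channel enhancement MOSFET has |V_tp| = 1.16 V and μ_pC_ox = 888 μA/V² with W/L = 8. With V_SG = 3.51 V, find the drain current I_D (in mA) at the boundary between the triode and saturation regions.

At the boundary V_SD = V_ov = V_SG − |V_tp| = 3.51 − 1.16 = 2.35 V.
k_p = μ_pC_ox · (W/L) = 7.104 mA/V².
I_D = ½ k_p V_ov² = 0.5 × 7.104 × 2.35² = 19.6 mA.

I_D = 19.6 mA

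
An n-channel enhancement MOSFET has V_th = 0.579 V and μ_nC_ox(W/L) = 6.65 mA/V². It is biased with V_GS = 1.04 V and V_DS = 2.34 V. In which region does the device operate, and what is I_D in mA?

Saturation; I_D = 0.707 mA

V_ov = V_GS − V_th = 1.04 − 0.579 = 0.461 V.
Since V_DS = 2.34 V ≥ V_ov = 0.461 V, the device is in saturation.
I_D = ½ k_n V_ov² = 0.5 × 6.65 × 0.461² = 0.707 mA.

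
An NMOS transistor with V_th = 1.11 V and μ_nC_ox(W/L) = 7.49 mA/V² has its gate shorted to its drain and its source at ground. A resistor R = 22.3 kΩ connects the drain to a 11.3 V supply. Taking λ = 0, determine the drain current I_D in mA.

I_D = 0.442 mA

With gate tied to drain, V_GS = V_DS ≥ V_GS − V_th, so the device is in saturation.
KCL at the drain: ½ k_n (V_GS − V_th)² = (V_DD − V_GS)/R.
Let x = V_GS − 1.11. Then 83.5 x² + x − 10.19 = 0, giving x = 0.343 V (positive root), so V_GS = 1.45 V.
I_D = (V_DD − V_GS)/R = (11.3 − 1.45) / 22.3 = 0.442 mA.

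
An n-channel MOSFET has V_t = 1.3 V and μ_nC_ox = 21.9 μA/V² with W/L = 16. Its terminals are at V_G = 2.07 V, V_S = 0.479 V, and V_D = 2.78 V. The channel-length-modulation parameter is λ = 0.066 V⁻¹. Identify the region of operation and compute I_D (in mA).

V_GS = V_G − V_S = 2.07 − 0.479 = 1.59 V; V_DS = V_D − V_S = 2.78 − 0.479 = 2.3 V.
k_n = μ_nC_ox · (W/L) = 0.3504 mA/V².
V_ov = V_GS − V_t = 1.59 − 1.3 = 0.291 V.
Since V_DS = 2.3 V ≥ V_ov = 0.291 V, the device is in saturation.
I_D = ½ k_n V_ov² (1 + λ V_DS) = 0.5 × 0.3504 × 0.291² × (1 + 0.066 × 2.3) = 0.0171 mA.

Saturation; I_D = 0.0171 mA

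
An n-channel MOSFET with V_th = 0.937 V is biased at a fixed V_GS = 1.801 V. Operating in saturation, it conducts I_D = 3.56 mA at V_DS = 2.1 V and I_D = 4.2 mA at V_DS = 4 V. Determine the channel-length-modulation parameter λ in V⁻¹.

λ = 0.118 V⁻¹

With V_GS fixed, I_D ∝ (1 + λ V_DS) in saturation, so I_D2/I_D1 = (1 + λ V_DS2)/(1 + λ V_DS1).
4.2/3.56 = 1.18 = (1 + 4 λ)/(1 + 2.1 λ).
Solving: λ (I_D1 V_DS2 − I_D2 V_DS1) = I_D2 − I_D1, so λ = (4.2 − 3.56) / (3.56 × 4 − 4.2 × 2.1) = 0.64 / 5.42 = 0.118 V⁻¹.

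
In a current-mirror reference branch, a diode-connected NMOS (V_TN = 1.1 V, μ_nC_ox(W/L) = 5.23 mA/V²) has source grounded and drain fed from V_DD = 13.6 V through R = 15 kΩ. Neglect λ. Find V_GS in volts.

With gate tied to drain, V_GS = V_DS ≥ V_GS − V_TN, so the device is in saturation.
KCL at the drain: ½ k_n (V_GS − V_TN)² = (V_DD − V_GS)/R.
Let x = V_GS − 1.1. Then 39.2 x² + x − 12.5 = 0, giving x = 0.552 V (positive root), so V_GS = 1.65 V.
I_D = (V_DD − V_GS)/R = (13.6 − 1.65) / 15 = 0.797 mA.

V_GS = 1.65 V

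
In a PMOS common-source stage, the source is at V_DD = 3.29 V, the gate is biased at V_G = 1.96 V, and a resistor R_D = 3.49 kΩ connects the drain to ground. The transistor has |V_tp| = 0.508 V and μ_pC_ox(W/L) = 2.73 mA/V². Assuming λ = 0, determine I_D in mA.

V_SG = V_DD − V_G = 3.29 − 1.96 = 1.33 V, so V_ov = 1.33 − 0.508 = 0.822 V.
Assume saturation: I_D = ½ k_p V_ov² = 0.5 × 2.73 × 0.822² = 0.922 mA, giving V_SD = V_DD − I_D R_D = 3.29 − 0.922 × 3.49 = 0.0711 V.
But 0.0711 V < V_ov = 0.822 V, so the device is actually in triode.
In triode I_D = k_p[V_ov V_SD − ½ V_SD²] and I_D = (V_DD − V_SD)/R_D. Equating: 4.76 V_SD² − 8.832 V_SD + 3.29 = 0, giving V_SD = 0.516 V (the root below V_ov).
I_D = (3.29 − 0.516) / 3.49 = 0.795 mA.

I_D = 0.795 mA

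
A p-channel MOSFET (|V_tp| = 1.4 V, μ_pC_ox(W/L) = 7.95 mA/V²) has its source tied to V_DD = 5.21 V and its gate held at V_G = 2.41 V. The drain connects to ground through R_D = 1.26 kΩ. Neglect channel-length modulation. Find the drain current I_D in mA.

V_SG = V_DD − V_G = 5.21 − 2.41 = 2.8 V, so V_ov = 2.8 − 1.4 = 1.4 V.
Assume saturation: I_D = ½ k_p V_ov² = 0.5 × 7.95 × 1.4² = 7.79 mA, giving V_SD = V_DD − I_D R_D = 5.21 − 7.79 × 1.26 = -4.61 V.
But -4.61 V < V_ov = 1.4 V, so the device is actually in triode.
In triode I_D = k_p[V_ov V_SD − ½ V_SD²] and I_D = (V_DD − V_SD)/R_D. Equating: 5.01 V_SD² − 15.02 V_SD + 5.21 = 0, giving V_SD = 0.4 V (the root below V_ov).
I_D = (5.21 − 0.4) / 1.26 = 3.82 mA.

I_D = 3.82 mA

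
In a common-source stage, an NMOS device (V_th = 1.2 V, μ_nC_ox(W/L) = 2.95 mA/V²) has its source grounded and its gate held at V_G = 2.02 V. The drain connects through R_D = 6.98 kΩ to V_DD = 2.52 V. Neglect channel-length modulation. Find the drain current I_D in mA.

I_D = 0.339 mA

V_GS = V_G = 2.02 V, so V_ov = 2.02 − 1.2 = 0.82 V.
Assume saturation: I_D = ½ k_n V_ov² = 0.5 × 2.95 × 0.82² = 0.992 mA, giving V_DS = V_DD − I_D R_D = 2.52 − 0.992 × 6.98 = -4.4 V.
But -4.4 V < V_ov = 0.82 V, so the device is actually in triode.
In triode I_D = k_n[V_ov V_DS − ½ V_DS²] and I_D = (V_DD − V_DS)/R_D. Equating: 10.3 V_DS² − 17.88 V_DS + 2.52 = 0, giving V_DS = 0.155 V (the root below V_ov).
I_D = (2.52 − 0.155) / 6.98 = 0.339 mA.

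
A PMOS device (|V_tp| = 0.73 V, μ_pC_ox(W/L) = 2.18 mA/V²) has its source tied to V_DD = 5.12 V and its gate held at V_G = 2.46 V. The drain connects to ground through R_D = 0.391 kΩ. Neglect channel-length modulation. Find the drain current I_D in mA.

V_SG = V_DD − V_G = 5.12 − 2.46 = 2.66 V, so V_ov = 2.66 − 0.73 = 1.93 V.
Assume saturation: I_D = ½ k_p V_ov² = 0.5 × 2.18 × 1.93² = 4.06 mA, giving V_SD = V_DD − I_D R_D = 5.12 − 4.06 × 0.391 = 3.53 V.
V_SD = 3.53 V ≥ V_ov = 1.93 V, confirming saturation.

I_D = 4.06 mA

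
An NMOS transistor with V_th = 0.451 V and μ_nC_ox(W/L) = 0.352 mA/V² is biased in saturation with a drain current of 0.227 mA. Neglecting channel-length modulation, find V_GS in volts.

V_GS = 1.59 V

In saturation I_D = ½ k_n (V_GS − V_th)², so V_GS − V_th = √(2 I_D / k_n) = √(2 × 0.227 / 0.352) = 1.14 V.
V_GS = 0.451 + 1.14 = 1.59 V.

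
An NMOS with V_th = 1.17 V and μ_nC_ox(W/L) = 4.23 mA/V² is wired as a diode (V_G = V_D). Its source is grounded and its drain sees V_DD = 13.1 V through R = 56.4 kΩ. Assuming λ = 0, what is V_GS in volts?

V_GS = 1.48 V

With gate tied to drain, V_GS = V_DS ≥ V_GS − V_th, so the device is in saturation.
KCL at the drain: ½ k_n (V_GS − V_th)² = (V_DD − V_GS)/R.
Let x = V_GS − 1.17. Then 119 x² + x − 11.93 = 0, giving x = 0.312 V (positive root), so V_GS = 1.48 V.
I_D = (V_DD − V_GS)/R = (13.1 − 1.48) / 56.4 = 0.206 mA.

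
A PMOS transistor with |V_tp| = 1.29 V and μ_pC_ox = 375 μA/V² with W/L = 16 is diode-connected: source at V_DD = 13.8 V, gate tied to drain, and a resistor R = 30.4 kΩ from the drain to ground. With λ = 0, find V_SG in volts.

V_SG = 1.65 V

With gate tied to drain, V_SG = V_SD ≥ V_SG − |V_tp|, so the device is in saturation.
k_p = μ_pC_ox · (W/L) = 6 mA/V².
KCL at the drain: ½ k_p (V_SG − |V_tp|)² = (V_DD − V_SG)/R.
Let x = V_SG − 1.29. Then 91.2 x² + x − 12.51 = 0, giving x = 0.365 V (positive root), so V_SG = 1.65 V.
I_D = (V_DD − V_SG)/R = (13.8 − 1.65) / 30.4 = 0.4 mA.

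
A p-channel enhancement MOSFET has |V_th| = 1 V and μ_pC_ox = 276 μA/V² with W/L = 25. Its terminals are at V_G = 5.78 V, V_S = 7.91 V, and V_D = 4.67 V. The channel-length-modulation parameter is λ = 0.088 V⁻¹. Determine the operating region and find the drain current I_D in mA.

Saturation; I_D = 5.66 mA

V_SG = V_S − V_G = 7.91 − 5.78 = 2.13 V; V_SD = V_S − V_D = 7.91 − 4.67 = 3.24 V.
k_p = μ_pC_ox · (W/L) = 6.9 mA/V².
V_ov = V_SG − |V_th| = 2.13 − 1 = 1.13 V.
Since V_SD = 3.24 V ≥ V_ov = 1.13 V, the device is in saturation.
I_D = ½ k_p V_ov² (1 + λ V_SD) = 0.5 × 6.9 × 1.13² × (1 + 0.088 × 3.24) = 5.66 mA.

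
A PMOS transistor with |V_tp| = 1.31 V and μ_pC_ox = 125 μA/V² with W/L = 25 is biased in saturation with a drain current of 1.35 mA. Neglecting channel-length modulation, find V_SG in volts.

k_p = μ_pC_ox · (W/L) = 3.125 mA/V².
In saturation I_D = ½ k_p (V_SG − |V_tp|)², so V_SG − |V_tp| = √(2 I_D / k_p) = √(2 × 1.35 / 3.125) = 0.93 V.
V_SG = 1.31 + 0.93 = 2.24 V.

V_SG = 2.24 V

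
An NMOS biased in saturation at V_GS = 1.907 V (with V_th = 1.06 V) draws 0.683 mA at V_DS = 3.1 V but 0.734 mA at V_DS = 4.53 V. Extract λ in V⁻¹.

With V_GS fixed, I_D ∝ (1 + λ V_DS) in saturation, so I_D2/I_D1 = (1 + λ V_DS2)/(1 + λ V_DS1).
0.734/0.683 = 1.075 = (1 + 4.53 λ)/(1 + 3.1 λ).
Solving: λ (I_D1 V_DS2 − I_D2 V_DS1) = I_D2 − I_D1, so λ = (0.734 − 0.683) / (0.683 × 4.53 − 0.734 × 3.1) = 0.051 / 0.819 = 0.0623 V⁻¹.

λ = 0.0623 V⁻¹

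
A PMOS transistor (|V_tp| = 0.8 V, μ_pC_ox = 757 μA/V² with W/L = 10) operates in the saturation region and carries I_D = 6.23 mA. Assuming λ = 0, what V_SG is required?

V_SG = 2.08 V

k_p = μ_pC_ox · (W/L) = 7.57 mA/V².
In saturation I_D = ½ k_p (V_SG − |V_tp|)², so V_SG − |V_tp| = √(2 I_D / k_p) = √(2 × 6.23 / 7.57) = 1.28 V.
V_SG = 0.8 + 1.28 = 2.08 V.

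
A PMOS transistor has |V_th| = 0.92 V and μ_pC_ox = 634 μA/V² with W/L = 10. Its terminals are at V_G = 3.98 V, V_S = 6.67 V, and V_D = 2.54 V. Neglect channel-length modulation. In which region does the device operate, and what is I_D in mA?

Saturation; I_D = 9.93 mA

V_SG = V_S − V_G = 6.67 − 3.98 = 2.69 V; V_SD = V_S − V_D = 6.67 − 2.54 = 4.13 V.
k_p = μ_pC_ox · (W/L) = 6.34 mA/V².
V_ov = V_SG − |V_th| = 2.69 − 0.92 = 1.77 V.
Since V_SD = 4.13 V ≥ V_ov = 1.77 V, the device is in saturation.
I_D = ½ k_p V_ov² = 0.5 × 6.34 × 1.77² = 9.93 mA.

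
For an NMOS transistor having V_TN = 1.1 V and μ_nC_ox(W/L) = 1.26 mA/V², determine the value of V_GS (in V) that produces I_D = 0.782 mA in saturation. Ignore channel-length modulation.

In saturation I_D = ½ k_n (V_GS − V_TN)², so V_GS − V_TN = √(2 I_D / k_n) = √(2 × 0.782 / 1.26) = 1.11 V.
V_GS = 1.1 + 1.11 = 2.21 V.

V_GS = 2.21 V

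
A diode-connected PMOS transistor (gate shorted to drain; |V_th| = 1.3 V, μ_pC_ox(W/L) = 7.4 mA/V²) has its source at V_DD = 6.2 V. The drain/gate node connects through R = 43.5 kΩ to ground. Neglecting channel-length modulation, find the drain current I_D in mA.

With gate tied to drain, V_SG = V_SD ≥ V_SG − |V_th|, so the device is in saturation.
KCL at the drain: ½ k_p (V_SG − |V_th|)² = (V_DD − V_SG)/R.
Let x = V_SG − 1.3. Then 161 x² + x − 4.9 = 0, giving x = 0.171 V (positive root), so V_SG = 1.47 V.
I_D = (V_DD − V_SG)/R = (6.2 − 1.47) / 43.5 = 0.109 mA.

I_D = 0.109 mA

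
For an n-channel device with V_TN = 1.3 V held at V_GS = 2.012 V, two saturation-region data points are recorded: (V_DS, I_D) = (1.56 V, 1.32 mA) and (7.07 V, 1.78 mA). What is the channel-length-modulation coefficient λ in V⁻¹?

λ = 0.0702 V⁻¹

With V_GS fixed, I_D ∝ (1 + λ V_DS) in saturation, so I_D2/I_D1 = (1 + λ V_DS2)/(1 + λ V_DS1).
1.78/1.32 = 1.348 = (1 + 7.07 λ)/(1 + 1.56 λ).
Solving: λ (I_D1 V_DS2 − I_D2 V_DS1) = I_D2 − I_D1, so λ = (1.78 − 1.32) / (1.32 × 7.07 − 1.78 × 1.56) = 0.46 / 6.56 = 0.0702 V⁻¹.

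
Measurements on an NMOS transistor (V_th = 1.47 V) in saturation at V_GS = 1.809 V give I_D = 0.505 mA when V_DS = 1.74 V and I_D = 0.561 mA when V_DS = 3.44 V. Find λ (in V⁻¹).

With V_GS fixed, I_D ∝ (1 + λ V_DS) in saturation, so I_D2/I_D1 = (1 + λ V_DS2)/(1 + λ V_DS1).
0.561/0.505 = 1.111 = (1 + 3.44 λ)/(1 + 1.74 λ).
Solving: λ (I_D1 V_DS2 − I_D2 V_DS1) = I_D2 − I_D1, so λ = (0.561 − 0.505) / (0.505 × 3.44 − 0.561 × 1.74) = 0.056 / 0.761 = 0.0736 V⁻¹.

λ = 0.0736 V⁻¹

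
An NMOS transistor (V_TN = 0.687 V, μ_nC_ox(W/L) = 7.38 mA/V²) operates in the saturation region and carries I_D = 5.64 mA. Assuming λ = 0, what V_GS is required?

V_GS = 1.92 V

In saturation I_D = ½ k_n (V_GS − V_TN)², so V_GS − V_TN = √(2 I_D / k_n) = √(2 × 5.64 / 7.38) = 1.24 V.
V_GS = 0.687 + 1.24 = 1.92 V.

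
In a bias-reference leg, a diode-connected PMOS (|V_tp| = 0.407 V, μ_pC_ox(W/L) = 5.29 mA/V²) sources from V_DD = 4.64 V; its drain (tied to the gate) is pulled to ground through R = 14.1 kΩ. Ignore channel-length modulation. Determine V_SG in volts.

V_SG = 0.731 V

With gate tied to drain, V_SG = V_SD ≥ V_SG − |V_tp|, so the device is in saturation.
KCL at the drain: ½ k_p (V_SG − |V_tp|)² = (V_DD − V_SG)/R.
Let x = V_SG − 0.407. Then 37.3 x² + x − 4.233 = 0, giving x = 0.324 V (positive root), so V_SG = 0.731 V.
I_D = (V_DD − V_SG)/R = (4.64 − 0.731) / 14.1 = 0.277 mA.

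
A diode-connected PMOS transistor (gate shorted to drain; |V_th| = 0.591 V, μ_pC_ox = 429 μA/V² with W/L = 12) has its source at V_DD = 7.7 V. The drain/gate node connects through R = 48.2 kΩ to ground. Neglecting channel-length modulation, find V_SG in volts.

With gate tied to drain, V_SG = V_SD ≥ V_SG − |V_th|, so the device is in saturation.
k_p = μ_pC_ox · (W/L) = 5.148 mA/V².
KCL at the drain: ½ k_p (V_SG − |V_th|)² = (V_DD − V_SG)/R.
Let x = V_SG − 0.591. Then 124 x² + x − 7.109 = 0, giving x = 0.235 V (positive root), so V_SG = 0.826 V.
I_D = (V_DD − V_SG)/R = (7.7 − 0.826) / 48.2 = 0.143 mA.

V_SG = 0.826 V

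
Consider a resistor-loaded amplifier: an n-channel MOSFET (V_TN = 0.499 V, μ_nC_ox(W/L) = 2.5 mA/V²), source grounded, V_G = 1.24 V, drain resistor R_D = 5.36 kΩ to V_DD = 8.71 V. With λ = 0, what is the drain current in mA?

I_D = 0.686 mA

V_GS = V_G = 1.24 V, so V_ov = 1.24 − 0.499 = 0.741 V.
Assume saturation: I_D = ½ k_n V_ov² = 0.5 × 2.5 × 0.741² = 0.686 mA, giving V_DS = V_DD − I_D R_D = 8.71 − 0.686 × 5.36 = 5.03 V.
V_DS = 5.03 V ≥ V_ov = 0.741 V, confirming saturation.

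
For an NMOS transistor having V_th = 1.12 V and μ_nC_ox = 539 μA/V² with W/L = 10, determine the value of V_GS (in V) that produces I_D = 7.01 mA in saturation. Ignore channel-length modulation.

k_n = μ_nC_ox · (W/L) = 5.39 mA/V².
In saturation I_D = ½ k_n (V_GS − V_th)², so V_GS − V_th = √(2 I_D / k_n) = √(2 × 7.01 / 5.39) = 1.61 V.
V_GS = 1.12 + 1.61 = 2.73 V.

V_GS = 2.73 V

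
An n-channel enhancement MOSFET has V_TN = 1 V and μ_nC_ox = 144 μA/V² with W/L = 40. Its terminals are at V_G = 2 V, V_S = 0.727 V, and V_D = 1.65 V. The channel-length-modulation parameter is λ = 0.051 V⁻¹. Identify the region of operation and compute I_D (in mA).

V_GS = V_G − V_S = 2 − 0.727 = 1.27 V; V_DS = V_D − V_S = 1.65 − 0.727 = 0.923 V.
k_n = μ_nC_ox · (W/L) = 5.76 mA/V².
V_ov = V_GS − V_TN = 1.27 − 1 = 0.273 V.
Since V_DS = 0.923 V ≥ V_ov = 0.273 V, the device is in saturation.
I_D = ½ k_n V_ov² (1 + λ V_DS) = 0.5 × 5.76 × 0.273² × (1 + 0.051 × 0.923) = 0.225 mA.

Saturation; I_D = 0.225 mA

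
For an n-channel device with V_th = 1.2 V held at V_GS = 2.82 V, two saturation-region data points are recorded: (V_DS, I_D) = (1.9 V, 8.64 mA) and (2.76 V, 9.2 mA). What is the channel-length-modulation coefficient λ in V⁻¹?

λ = 0.0880 V⁻¹

With V_GS fixed, I_D ∝ (1 + λ V_DS) in saturation, so I_D2/I_D1 = (1 + λ V_DS2)/(1 + λ V_DS1).
9.2/8.64 = 1.065 = (1 + 2.76 λ)/(1 + 1.9 λ).
Solving: λ (I_D1 V_DS2 − I_D2 V_DS1) = I_D2 − I_D1, so λ = (9.2 − 8.64) / (8.64 × 2.76 − 9.2 × 1.9) = 0.56 / 6.37 = 0.088 V⁻¹.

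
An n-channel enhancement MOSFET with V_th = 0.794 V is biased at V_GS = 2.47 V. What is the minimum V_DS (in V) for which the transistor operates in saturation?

The boundary between triode and saturation is V_DS = V_GS − V_th = V_ov.
V_ov = 2.47 − 0.794 = 1.68 V.

V_DS,sat = 1.68 V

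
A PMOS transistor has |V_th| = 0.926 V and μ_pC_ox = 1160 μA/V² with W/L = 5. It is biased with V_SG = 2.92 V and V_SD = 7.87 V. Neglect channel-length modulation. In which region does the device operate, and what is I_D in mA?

k_p = μ_pC_ox · (W/L) = 5.8 mA/V².
V_ov = V_SG − |V_th| = 2.92 − 0.926 = 1.99 V.
Since V_SD = 7.87 V ≥ V_ov = 1.99 V, the device is in saturation.
I_D = ½ k_p V_ov² = 0.5 × 5.8 × 1.99² = 11.5 mA.

Saturation; I_D = 11.5 mA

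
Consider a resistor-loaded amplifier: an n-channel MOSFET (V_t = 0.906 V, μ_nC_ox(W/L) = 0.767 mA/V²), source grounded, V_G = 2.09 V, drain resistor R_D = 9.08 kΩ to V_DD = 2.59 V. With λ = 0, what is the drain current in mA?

I_D = 0.250 mA

V_GS = V_G = 2.09 V, so V_ov = 2.09 − 0.906 = 1.18 V.
Assume saturation: I_D = ½ k_n V_ov² = 0.5 × 0.767 × 1.18² = 0.538 mA, giving V_DS = V_DD − I_D R_D = 2.59 − 0.538 × 9.08 = -2.29 V.
But -2.29 V < V_ov = 1.18 V, so the device is actually in triode.
In triode I_D = k_n[V_ov V_DS − ½ V_DS²] and I_D = (V_DD − V_DS)/R_D. Equating: 3.48 V_DS² − 9.246 V_DS + 2.59 = 0, giving V_DS = 0.318 V (the root below V_ov).
I_D = (2.59 − 0.318) / 9.08 = 0.25 mA.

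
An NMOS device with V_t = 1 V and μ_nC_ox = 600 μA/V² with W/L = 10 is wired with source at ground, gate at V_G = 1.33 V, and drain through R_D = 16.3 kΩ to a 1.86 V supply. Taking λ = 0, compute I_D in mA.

I_D = 0.110 mA

V_GS = V_G = 1.33 V, so V_ov = 1.33 − 1 = 0.33 V.
k_n = μ_nC_ox · (W/L) = 6 mA/V².
Assume saturation: I_D = ½ k_n V_ov² = 0.5 × 6 × 0.33² = 0.327 mA, giving V_DS = V_DD − I_D R_D = 1.86 − 0.327 × 16.3 = -3.47 V.
But -3.47 V < V_ov = 0.33 V, so the device is actually in triode.
In triode I_D = k_n[V_ov V_DS − ½ V_DS²] and I_D = (V_DD − V_DS)/R_D. Equating: 48.9 V_DS² − 33.27 V_DS + 1.86 = 0, giving V_DS = 0.0614 V (the root below V_ov).
I_D = (1.86 − 0.0614) / 16.3 = 0.11 mA.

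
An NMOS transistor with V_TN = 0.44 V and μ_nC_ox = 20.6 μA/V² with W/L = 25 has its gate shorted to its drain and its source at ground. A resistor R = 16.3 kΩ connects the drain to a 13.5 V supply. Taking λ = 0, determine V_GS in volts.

V_GS = 2.09 V

With gate tied to drain, V_GS = V_DS ≥ V_GS − V_TN, so the device is in saturation.
k_n = μ_nC_ox · (W/L) = 0.515 mA/V².
KCL at the drain: ½ k_n (V_GS − V_TN)² = (V_DD − V_GS)/R.
Let x = V_GS − 0.44. Then 4.2 x² + x − 13.06 = 0, giving x = 1.65 V (positive root), so V_GS = 2.09 V.
I_D = (V_DD − V_GS)/R = (13.5 − 2.09) / 16.3 = 0.7 mA.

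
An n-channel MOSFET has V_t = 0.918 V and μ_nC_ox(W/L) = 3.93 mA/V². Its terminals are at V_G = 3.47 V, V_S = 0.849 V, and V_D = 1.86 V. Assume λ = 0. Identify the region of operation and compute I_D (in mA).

V_GS = V_G − V_S = 3.47 − 0.849 = 2.62 V; V_DS = V_D − V_S = 1.86 − 0.849 = 1.01 V.
V_ov = V_GS − V_t = 2.62 − 0.918 = 1.7 V.
Since V_DS = 1.01 V < V_ov = 1.7 V, the device is in the triode region.
I_D = k_n [V_ov · V_DS − ½ V_DS²] = 3.93 × [1.7 × 1.01 − 0.5 × 1.01²] = 4.76 mA.

Triode; I_D = 4.76 mA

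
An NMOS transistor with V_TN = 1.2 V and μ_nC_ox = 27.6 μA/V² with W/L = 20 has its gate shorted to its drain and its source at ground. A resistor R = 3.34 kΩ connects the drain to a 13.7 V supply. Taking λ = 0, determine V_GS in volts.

With gate tied to drain, V_GS = V_DS ≥ V_GS − V_TN, so the device is in saturation.
k_n = μ_nC_ox · (W/L) = 0.552 mA/V².
KCL at the drain: ½ k_n (V_GS − V_TN)² = (V_DD − V_GS)/R.
Let x = V_GS − 1.2. Then 0.922 x² + x − 12.5 = 0, giving x = 3.18 V (positive root), so V_GS = 4.38 V.
I_D = (V_DD − V_GS)/R = (13.7 − 4.38) / 3.34 = 2.79 mA.

V_GS = 4.38 V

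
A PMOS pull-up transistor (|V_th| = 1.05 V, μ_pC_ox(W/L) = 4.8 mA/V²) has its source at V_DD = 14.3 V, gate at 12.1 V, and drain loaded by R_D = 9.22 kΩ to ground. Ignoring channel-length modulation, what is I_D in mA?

V_SG = V_DD − V_G = 14.3 − 12.1 = 2.2 V, so V_ov = 2.2 − 1.05 = 1.15 V.
Assume saturation: I_D = ½ k_p V_ov² = 0.5 × 4.8 × 1.15² = 3.17 mA, giving V_SD = V_DD − I_D R_D = 14.3 − 3.17 × 9.22 = -15 V.
But -15 V < V_ov = 1.15 V, so the device is actually in triode.
In triode I_D = k_p[V_ov V_SD − ½ V_SD²] and I_D = (V_DD − V_SD)/R_D. Equating: 22.1 V_SD² − 51.89 V_SD + 14.3 = 0, giving V_SD = 0.319 V (the root below V_ov).
I_D = (14.3 − 0.319) / 9.22 = 1.52 mA.

I_D = 1.52 mA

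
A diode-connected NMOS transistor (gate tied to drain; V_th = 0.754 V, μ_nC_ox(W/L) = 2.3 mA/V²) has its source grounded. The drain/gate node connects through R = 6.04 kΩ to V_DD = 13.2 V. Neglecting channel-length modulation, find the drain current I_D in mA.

I_D = 1.85 mA

With gate tied to drain, V_GS = V_DS ≥ V_GS − V_th, so the device is in saturation.
KCL at the drain: ½ k_n (V_GS − V_th)² = (V_DD − V_GS)/R.
Let x = V_GS − 0.754. Then 6.95 x² + x − 12.45 = 0, giving x = 1.27 V (positive root), so V_GS = 2.02 V.
I_D = (V_DD − V_GS)/R = (13.2 − 2.02) / 6.04 = 1.85 mA.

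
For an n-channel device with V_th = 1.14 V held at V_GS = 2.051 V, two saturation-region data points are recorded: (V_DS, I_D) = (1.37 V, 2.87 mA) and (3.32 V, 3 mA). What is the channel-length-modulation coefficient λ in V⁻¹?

With V_GS fixed, I_D ∝ (1 + λ V_DS) in saturation, so I_D2/I_D1 = (1 + λ V_DS2)/(1 + λ V_DS1).
3/2.87 = 1.045 = (1 + 3.32 λ)/(1 + 1.37 λ).
Solving: λ (I_D1 V_DS2 − I_D2 V_DS1) = I_D2 − I_D1, so λ = (3 − 2.87) / (2.87 × 3.32 − 3 × 1.37) = 0.13 / 5.42 = 0.024 V⁻¹.

λ = 0.0240 V⁻¹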